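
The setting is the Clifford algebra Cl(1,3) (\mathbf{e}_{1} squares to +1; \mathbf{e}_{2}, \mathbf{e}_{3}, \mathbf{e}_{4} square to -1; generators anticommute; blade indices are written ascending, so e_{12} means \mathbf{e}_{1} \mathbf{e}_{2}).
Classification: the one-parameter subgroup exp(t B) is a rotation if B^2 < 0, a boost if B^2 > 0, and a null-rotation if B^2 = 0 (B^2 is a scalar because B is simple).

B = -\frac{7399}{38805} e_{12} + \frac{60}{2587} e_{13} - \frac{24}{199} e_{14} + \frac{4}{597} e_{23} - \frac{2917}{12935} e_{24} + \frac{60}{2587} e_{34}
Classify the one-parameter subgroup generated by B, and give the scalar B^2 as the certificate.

B^2 term by term: the squares give (-\frac{7399}{38805})^2*(e_{12})^2 + (\frac{60}{2587})^2*(e_{13})^2 + (-\frac{24}{199})^2*(e_{14})^2 + (\frac{4}{597})^2*(e_{23})^2 + (-\frac{2917}{12935})^2*(e_{24})^2 + (\frac{60}{2587})^2*(e_{34})^2 = \frac{54745201}{1505828025}*(+1) + \frac{3600}{6692569}*(+1) + \frac{576}{39601}*(+1) + \frac{16}{356409}*(-1) + \frac{8508889}{167314225}*(-1) + \frac{3600}{6692569}*(-1) = 0 (each basis 2-blade squares to minus the product of its generators' squares); cross terms between blades sharing an index anticommute and cancel; the commuting (index-disjoint) pairs give grade-4 terms 2*c*c'*(blade product), which cancel blade by blade — e_{1234}: -\frac{59192}{6692569} + \frac{70008}{6692569} - \frac{64}{39601} = 0 — confirming B is simple. So B^2 = 0.
Answer: null-rotation, certificate B^2 = 0. Certificate logic: 0 is a conjugation-invariant scalar, so its sign fixes rotation versus boost versus null-rotation outright.


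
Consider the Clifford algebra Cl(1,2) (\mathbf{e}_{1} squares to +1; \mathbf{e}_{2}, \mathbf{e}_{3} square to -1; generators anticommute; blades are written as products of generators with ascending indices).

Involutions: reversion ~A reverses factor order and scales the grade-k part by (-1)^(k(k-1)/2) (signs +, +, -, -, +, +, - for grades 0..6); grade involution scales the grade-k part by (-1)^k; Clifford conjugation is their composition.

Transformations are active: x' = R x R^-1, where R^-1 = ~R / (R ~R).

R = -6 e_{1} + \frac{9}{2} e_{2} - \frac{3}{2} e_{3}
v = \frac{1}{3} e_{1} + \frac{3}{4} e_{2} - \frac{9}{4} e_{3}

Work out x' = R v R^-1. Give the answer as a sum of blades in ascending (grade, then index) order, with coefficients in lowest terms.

~R = -6 e_{1} + \frac{9}{2} e_{2} - \frac{3}{2} e_{3}, and R ~R = \frac{27}{2}, so R^-1 = ~R / (\frac{27}{2}).
R v = -\frac{35}{4} - 6 e_{1} e_{2} + 14 e_{1} e_{3} - 9 e_{2} e_{3}
Answer: \frac{67}{9} e_{1} - \frac{79}{12} e_{2} + \frac{151}{36} e_{3}


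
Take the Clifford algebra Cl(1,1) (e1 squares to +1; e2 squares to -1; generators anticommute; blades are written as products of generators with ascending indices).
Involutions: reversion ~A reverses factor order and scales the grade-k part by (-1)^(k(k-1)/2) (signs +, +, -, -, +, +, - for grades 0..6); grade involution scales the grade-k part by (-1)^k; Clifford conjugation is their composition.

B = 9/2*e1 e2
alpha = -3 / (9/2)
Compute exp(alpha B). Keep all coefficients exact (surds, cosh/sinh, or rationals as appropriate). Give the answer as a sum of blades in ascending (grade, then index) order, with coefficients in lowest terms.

B^2 = (9/2)^2*(e1 e2)^2 = 81/4*(+1) = 81/4 (a basis 2-blade squares to minus the product of its generators' squares).
B^2 = 81/4 — the series telescopes hyperbolically here: l = 9/2, alpha*l = -3, so exp(alpha B) = cosh(-3) + (sinh(-3)/(9/2))*B = cosh(3) + (-2*sinh(3)/9)*B.
Answer: cosh(3) - sinh(3)*e1 e2


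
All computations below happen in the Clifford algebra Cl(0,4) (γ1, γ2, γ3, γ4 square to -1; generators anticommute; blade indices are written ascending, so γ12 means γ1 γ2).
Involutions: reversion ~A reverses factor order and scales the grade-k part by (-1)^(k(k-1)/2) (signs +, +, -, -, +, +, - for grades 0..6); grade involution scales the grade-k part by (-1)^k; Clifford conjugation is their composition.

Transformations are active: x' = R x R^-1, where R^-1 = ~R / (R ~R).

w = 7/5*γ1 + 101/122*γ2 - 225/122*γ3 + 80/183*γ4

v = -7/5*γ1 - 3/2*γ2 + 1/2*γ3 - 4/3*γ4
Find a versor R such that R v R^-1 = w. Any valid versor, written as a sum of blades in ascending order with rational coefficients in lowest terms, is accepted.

Since q(v) = q(w) = -2807/450, the sum R = v + w = -41/61*γ2 - 82/61*γ3 - 164/183*γ4 does the job whenever invertible.
Answer: -41/61*γ2 - 82/61*γ3 - 164/183*γ4


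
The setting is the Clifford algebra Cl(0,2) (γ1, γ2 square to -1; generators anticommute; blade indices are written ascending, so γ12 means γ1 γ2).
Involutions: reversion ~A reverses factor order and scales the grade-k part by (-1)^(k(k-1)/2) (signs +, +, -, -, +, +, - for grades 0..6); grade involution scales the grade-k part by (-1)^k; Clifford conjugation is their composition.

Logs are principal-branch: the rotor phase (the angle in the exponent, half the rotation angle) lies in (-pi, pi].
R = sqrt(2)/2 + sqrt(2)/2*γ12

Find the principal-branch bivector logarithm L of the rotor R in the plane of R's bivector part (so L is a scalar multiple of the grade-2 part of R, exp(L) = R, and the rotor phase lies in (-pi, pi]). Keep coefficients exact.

The scalar part of R is sqrt(2)/2, which pins the rotor phase on the principal branch; dividing the bivector part by the sine of that phase recovers the unit plane, and L is the phase times that plane.
Concretely: cos(phase) = sqrt(2)/2 gives phase = ±pi/4, and since phase/sin(phase) is even the sign is immaterial: L = (phase/sin(phase)) * <R>_2 = (sqrt(2)*pi/4) * <R>_2.
Answer: pi/4*γ12


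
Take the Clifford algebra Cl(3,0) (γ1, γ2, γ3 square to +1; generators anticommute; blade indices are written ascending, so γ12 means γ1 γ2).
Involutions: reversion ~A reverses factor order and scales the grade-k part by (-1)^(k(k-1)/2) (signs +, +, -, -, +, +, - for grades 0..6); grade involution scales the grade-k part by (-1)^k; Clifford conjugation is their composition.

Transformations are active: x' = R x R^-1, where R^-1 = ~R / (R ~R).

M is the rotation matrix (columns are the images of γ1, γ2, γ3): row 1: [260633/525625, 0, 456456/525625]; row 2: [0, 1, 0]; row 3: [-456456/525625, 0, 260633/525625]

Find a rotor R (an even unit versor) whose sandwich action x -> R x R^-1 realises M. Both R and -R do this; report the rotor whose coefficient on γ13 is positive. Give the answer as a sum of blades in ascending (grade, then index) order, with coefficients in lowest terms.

Method: write R = a + b12*γ12 + b13*γ13 + b23*γ23 with a^2 + b12^2 + b13^2 + b23^2 = 1 (so R^-1 = ~R). Expanding the columns R e_j ~R gives tr M = 4a^2 - 1 and, from the antisymmetric part, M21 - M12 = -4a*b12, M13 - M31 = 4a*b13, M32 - M23 = -4a*b23.
Here tr M = 1046891/525625, so a^2 = (1 + tr M)/4 = 393129/525625 and a = ±627/725. Taking a = 627/725: M21 - M12 = 0, M13 - M31 = 912912/525625, M32 - M23 = 0, giving b12 = 0, b13 = 364/725, b23 = 0, i.e. R = 627/725 + 364/725*γ13.
Its γ13 coefficient is already positive.
Answer: 627/725 + 364/725*γ13. Why the constraint matters: R and -R act identically through the sandwich — M has trace 1046891/525625 either way — so only the sign condition on γ13 picks one of the two preimages.


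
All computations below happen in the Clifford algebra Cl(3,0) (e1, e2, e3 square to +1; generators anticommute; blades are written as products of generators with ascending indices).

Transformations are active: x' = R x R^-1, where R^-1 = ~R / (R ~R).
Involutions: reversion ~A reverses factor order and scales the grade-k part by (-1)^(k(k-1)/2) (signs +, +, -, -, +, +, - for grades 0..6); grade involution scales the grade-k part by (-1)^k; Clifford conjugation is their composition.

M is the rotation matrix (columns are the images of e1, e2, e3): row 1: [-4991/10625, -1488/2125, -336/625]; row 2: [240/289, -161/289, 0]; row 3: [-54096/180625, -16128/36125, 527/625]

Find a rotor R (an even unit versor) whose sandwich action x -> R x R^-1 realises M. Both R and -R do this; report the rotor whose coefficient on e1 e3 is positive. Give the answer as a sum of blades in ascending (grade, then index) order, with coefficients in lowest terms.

Method: write R = a + b12*e1 e2 + b13*e1 e3 + b23*e2 e3 with a^2 + b12^2 + b13^2 + b23^2 = 1 (so R^-1 = ~R). Expanding the columns R e_j ~R gives tr M = 4a^2 - 1 and, from the antisymmetric part, M21 - M12 = -4a*b12, M13 - M31 = 4a*b13, M32 - M23 = -4a*b23.
Here tr M = -33169/180625, so a^2 = (1 + tr M)/4 = 36864/180625 and a = ±192/425. Taking a = 192/425: M21 - M12 = 55296/36125, M13 - M31 = -43008/180625, M32 - M23 = -16128/36125, giving b12 = -72/85, b13 = -56/425, b23 = 21/85, i.e. R = 192/425 - 72/85*e1 e2 - 56/425*e1 e3 + 21/85*e2 e3.
Its e1 e3 coefficient is negative, so report the other preimage -R.
Answer: -192/425 + 72/85*e1 e2 + 56/425*e1 e3 - 21/85*e2 e3. Uniqueness: Spin(3) -> SO(3) maps R and -R to the same rotation of trace -33169/180625; fixing the sign of the e1 e3 coefficient removes the ambiguity.


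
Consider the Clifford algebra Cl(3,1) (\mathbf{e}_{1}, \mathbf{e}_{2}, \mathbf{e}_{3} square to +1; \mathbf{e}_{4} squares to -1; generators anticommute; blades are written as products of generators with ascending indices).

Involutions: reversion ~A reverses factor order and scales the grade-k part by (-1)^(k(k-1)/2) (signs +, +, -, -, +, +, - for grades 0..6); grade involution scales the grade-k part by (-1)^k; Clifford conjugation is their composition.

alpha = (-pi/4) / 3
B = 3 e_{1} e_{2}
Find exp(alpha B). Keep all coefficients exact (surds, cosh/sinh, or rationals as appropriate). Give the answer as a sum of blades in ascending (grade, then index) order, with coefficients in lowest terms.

B^2 = (3)^2*(e_{1} e_{2})^2 = 9*(-1) = -9 (a basis 2-blade squares to minus the product of its generators' squares).
B^2 = -9 — since the square is negative, the closed form is circular: l = 3, alpha*l = - \frac{\pi}{4}, so exp(alpha B) = cos(- \frac{\pi}{4}) + (sin(- \frac{\pi}{4})/3)*B = \frac{\sqrt{2}}{2} + (- \frac{\sqrt{2}}{6})*B.
Answer: \frac{\sqrt{2}}{2} - \frac{\sqrt{2}}{2} e_{1} e_{2}


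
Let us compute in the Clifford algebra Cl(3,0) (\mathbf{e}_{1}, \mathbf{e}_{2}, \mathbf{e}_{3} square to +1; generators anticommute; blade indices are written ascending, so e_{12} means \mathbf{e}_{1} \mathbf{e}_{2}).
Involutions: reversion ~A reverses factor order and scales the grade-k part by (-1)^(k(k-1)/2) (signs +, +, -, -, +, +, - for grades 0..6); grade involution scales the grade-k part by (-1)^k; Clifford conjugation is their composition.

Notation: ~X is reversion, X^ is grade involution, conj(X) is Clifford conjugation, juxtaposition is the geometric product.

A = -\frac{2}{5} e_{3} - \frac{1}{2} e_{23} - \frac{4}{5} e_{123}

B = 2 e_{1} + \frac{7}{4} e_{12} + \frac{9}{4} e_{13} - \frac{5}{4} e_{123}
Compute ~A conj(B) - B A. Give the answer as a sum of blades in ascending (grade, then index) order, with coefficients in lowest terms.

first term: 1 - \frac{11}{40} e_{1} - \frac{9}{5} e_{2} + \frac{7}{5} e_{3} - \frac{5}{8} e_{12} + \frac{3}{40} e_{13} - \frac{8}{5} e_{23} - \frac{3}{10} e_{123}
second term: -1 - \frac{61}{40} e_{1} - \frac{9}{5} e_{2} + \frac{7}{5} e_{3} + \frac{13}{8} e_{12} - \frac{67}{40} e_{13} - \frac{8}{5} e_{23} - \frac{17}{10} e_{123}
Answer: 2 + \frac{5}{4} e_{1} - \frac{9}{4} e_{12} + \frac{7}{4} e_{13} + \frac{7}{5} e_{123}


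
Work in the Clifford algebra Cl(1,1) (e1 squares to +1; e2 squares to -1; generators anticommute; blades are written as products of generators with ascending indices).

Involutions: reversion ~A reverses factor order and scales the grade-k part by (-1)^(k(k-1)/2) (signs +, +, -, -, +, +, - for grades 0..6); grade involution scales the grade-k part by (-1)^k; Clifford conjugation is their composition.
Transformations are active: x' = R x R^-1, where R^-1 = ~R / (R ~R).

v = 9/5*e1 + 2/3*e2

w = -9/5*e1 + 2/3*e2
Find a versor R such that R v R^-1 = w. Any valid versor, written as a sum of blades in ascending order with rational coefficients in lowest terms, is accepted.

Construction: equal norms (both 629/225) license R = v + w = 4/3*e2 — nothing changes along that direction, while (v - w)/2 changes sign, so v maps onto w.
Answer: 4/3*e2


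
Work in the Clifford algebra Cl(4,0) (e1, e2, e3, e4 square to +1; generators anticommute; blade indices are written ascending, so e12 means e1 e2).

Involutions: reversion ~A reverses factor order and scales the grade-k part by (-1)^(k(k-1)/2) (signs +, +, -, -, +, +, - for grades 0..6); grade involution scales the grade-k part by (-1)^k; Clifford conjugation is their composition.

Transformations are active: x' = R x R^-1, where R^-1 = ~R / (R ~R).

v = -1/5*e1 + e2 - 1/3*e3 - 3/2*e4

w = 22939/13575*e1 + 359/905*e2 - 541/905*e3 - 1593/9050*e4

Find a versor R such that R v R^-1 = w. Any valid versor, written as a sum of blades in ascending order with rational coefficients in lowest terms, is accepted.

Take R = v + w = 20224/13575*e1 + 1264/905*e2 - 2528/2715*e3 - 7584/4525*e4. Because q(v) = q(w) = 3061/900, conjugation by R sends v exactly to w.
Answer: 20224/13575*e1 + 1264/905*e2 - 2528/2715*e3 - 7584/4525*e4


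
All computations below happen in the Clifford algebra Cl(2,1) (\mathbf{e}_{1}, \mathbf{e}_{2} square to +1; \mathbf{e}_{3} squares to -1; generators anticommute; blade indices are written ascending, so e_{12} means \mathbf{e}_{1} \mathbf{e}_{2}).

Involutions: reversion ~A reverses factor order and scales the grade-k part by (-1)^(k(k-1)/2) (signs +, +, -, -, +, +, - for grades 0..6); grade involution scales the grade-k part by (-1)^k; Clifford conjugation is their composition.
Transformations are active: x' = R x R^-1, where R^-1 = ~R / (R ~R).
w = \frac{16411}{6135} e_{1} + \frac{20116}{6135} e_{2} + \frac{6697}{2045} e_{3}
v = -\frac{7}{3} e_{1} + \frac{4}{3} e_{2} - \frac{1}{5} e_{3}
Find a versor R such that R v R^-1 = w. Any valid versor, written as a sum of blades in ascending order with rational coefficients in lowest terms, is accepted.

Since q(v) = q(w) = \frac{1616}{225}, the sum R = v + w = \frac{2096}{6135} e_{1} + \frac{9432}{2045} e_{2} + \frac{6288}{2045} e_{3} does the job whenever invertible.
Answer: \frac{2096}{6135} e_{1} + \frac{9432}{2045} e_{2} + \frac{6288}{2045} e_{3}


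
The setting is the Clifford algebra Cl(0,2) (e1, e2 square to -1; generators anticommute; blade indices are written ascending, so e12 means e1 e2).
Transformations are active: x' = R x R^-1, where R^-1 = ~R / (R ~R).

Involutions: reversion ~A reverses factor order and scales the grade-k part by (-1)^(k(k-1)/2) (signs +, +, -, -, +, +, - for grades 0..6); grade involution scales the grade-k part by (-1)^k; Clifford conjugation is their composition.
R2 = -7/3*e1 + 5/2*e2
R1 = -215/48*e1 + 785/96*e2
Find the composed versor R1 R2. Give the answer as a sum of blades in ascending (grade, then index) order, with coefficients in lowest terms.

Distribute over the terms of R1 (each basis-blade product reordered to ascending indices, repeated generators contracted through their squares):
(-215/48*e1) R2 = -1505/144 - 1075/96*e12
(785/96*e2) R2 = -3925/192 + 5495/288*e12
Summing the partial products and collecting blades:
Answer: -17795/576 + 1135/144*e12


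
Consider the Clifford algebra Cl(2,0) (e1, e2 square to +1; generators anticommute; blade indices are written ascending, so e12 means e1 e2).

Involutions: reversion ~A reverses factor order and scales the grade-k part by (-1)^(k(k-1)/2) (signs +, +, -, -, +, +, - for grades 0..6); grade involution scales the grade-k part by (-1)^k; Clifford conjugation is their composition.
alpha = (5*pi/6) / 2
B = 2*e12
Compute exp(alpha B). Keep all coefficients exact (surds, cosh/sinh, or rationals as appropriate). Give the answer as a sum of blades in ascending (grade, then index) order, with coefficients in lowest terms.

B^2 = (2)^2*(e12)^2 = 4*(-1) = -4 (a basis 2-blade squares to minus the product of its generators' squares).
B^2 = -4 — circular case — the even/odd split gives cos and sin: l = 2, alpha*l = 5*pi/6, so exp(alpha B) = cos(5*pi/6) + (sin(5*pi/6)/2)*B = -sqrt(3)/2 + (1/4)*B.
Answer: -sqrt(3)/2 + 1/2*e12


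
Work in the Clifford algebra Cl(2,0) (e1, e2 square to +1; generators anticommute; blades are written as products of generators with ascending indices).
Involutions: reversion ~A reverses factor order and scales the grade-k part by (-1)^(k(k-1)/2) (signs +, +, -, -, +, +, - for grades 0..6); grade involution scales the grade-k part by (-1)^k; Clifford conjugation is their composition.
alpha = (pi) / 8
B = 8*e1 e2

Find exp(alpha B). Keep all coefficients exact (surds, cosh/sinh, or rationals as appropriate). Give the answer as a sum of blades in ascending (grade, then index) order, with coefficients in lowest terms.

B^2 = (8)^2*(e1 e2)^2 = 64*(-1) = -64 (a basis 2-blade squares to minus the product of its generators' squares).
B^2 = -64 — the series telescopes trigonometrically here: l = 8, alpha*l = pi, so exp(alpha B) = cos(pi) + (sin(pi)/8)*B = -1 + (0)*B.
Answer: -1


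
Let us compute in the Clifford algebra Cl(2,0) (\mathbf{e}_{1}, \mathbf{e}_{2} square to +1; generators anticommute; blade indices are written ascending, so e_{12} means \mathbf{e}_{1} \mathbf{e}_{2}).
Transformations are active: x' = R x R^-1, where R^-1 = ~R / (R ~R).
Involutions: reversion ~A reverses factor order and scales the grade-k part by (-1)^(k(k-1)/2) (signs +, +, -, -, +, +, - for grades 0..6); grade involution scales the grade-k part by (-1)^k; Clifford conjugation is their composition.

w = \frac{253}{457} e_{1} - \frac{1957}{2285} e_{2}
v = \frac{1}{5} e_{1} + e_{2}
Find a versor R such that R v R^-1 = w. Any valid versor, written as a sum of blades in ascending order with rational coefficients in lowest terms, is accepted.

Key observation: q(v) = q(w) = \frac{26}{25} (sandwiches preserve the norm), so R = v + w = \frac{1722}{2285} e_{1} + \frac{328}{2285} e_{2} works whenever it is invertible — the component of v along it is kept and (v - w)/2 reverses, sending v to w.
Answer: \frac{1722}{2285} e_{1} + \frac{328}{2285} e_{2}


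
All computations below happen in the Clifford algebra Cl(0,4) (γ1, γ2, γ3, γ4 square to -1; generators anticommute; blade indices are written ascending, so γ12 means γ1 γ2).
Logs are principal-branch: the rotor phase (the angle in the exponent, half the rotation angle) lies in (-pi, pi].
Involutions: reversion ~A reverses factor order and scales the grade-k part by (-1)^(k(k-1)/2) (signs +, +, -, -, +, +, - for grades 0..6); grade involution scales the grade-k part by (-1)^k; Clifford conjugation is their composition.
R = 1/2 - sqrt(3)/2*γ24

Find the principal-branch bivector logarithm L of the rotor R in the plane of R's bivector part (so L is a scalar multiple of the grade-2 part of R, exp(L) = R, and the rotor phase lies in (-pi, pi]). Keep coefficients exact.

The scalar part of R is 1/2, and that scalar determines the rotor phase on the principal branch; recovering the unit plane as bivector-part over sine of the phase gives L = phase * plane.
Concretely: cos(phase) = 1/2 gives phase = ±pi/3, and since phase/sin(phase) is even the sign is immaterial: L = (phase/sin(phase)) * <R>_2 = (2*sqrt(3)*pi/9) * <R>_2.
Answer: -pi/3*γ24


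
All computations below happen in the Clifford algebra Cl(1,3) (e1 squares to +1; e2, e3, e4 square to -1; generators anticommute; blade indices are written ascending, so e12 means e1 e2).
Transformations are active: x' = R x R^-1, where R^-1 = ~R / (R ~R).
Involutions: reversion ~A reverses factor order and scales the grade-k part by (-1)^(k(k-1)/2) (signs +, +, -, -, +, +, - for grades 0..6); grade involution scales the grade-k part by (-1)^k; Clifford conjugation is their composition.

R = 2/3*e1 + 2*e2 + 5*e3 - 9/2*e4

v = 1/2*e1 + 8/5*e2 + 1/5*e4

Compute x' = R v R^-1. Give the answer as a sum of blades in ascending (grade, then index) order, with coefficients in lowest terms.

~R = 2/3*e1 + 2*e2 + 5*e3 - 9/2*e4, and R ~R = -1757/36, so R^-1 = ~R / (-1757/36).
R v = -59/30 + 1/15*e12 - 5/2*e13 + 143/60*e14 - 8*e23 + 38/5*e24 + e34
Answer: -7841/17570*e1 - 2528/1757*e2 + 708/1757*e3 - 4943/8785*e4


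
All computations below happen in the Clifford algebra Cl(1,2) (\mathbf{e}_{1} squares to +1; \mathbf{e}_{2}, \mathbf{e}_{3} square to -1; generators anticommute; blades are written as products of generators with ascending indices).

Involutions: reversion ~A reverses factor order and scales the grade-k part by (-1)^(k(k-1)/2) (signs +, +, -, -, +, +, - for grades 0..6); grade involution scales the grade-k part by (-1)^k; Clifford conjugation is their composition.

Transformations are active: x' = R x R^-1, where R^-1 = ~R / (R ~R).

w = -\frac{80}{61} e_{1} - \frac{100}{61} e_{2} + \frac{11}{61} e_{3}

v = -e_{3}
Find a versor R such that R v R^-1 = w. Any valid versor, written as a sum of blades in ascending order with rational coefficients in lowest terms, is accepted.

Since q(v) = q(w) = -1, the sum R = v + w = -\frac{80}{61} e_{1} - \frac{100}{61} e_{2} - \frac{50}{61} e_{3} does the job whenever invertible.
Answer: -\frac{80}{61} e_{1} - \frac{100}{61} e_{2} - \frac{50}{61} e_{3}


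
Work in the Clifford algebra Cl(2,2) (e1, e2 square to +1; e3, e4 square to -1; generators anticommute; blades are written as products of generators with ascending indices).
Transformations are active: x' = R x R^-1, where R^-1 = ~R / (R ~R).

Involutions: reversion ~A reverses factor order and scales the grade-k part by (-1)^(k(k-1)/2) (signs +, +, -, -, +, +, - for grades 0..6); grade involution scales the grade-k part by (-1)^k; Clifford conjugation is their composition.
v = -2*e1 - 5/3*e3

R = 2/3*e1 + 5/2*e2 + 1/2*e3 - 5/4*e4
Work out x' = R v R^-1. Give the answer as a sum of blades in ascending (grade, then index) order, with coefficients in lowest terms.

~R = 2/3*e1 + 5/2*e2 + 1/2*e3 - 5/4*e4, and R ~R = 703/144, so R^-1 = ~R / (703/144).
R v = -1/2 + 5*e1 e2 - 1/9*e1 e3 - 5/2*e1 e4 - 25/6*e2 e3 - 25/12*e3 e4
Answer: 1310/703*e1 - 360/703*e2 + 3299/2109*e3 + 180/703*e4


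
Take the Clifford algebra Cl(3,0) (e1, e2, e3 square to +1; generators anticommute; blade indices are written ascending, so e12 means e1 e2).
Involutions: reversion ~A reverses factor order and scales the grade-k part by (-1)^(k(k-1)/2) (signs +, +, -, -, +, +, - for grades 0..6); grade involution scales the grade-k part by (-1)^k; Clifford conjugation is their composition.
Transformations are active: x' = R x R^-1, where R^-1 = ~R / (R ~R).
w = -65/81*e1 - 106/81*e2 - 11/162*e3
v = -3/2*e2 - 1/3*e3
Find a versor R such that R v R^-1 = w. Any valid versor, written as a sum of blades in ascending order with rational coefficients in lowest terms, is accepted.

R = v + w = -65/81*e1 - 455/162*e2 - 65/162*e3 works: the equal norms (85/36) guarantee its sandwich swaps v into w.
Answer: -65/81*e1 - 455/162*e2 - 65/162*e3


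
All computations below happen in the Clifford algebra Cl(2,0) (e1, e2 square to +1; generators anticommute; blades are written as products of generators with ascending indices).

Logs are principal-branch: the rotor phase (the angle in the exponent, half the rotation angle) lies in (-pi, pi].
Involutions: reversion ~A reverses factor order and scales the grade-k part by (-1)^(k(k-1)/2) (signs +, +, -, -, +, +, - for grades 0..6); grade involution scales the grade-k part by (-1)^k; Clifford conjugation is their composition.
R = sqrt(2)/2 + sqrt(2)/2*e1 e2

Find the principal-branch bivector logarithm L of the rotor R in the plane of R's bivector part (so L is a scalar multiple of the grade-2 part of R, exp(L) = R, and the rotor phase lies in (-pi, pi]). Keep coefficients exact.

The scalar part of R is sqrt(2)/2, so the principal-branch rotor phase is pinned; divide the bivector part by its sine to get the unit plane — L is the phase times that plane.
Concretely: cos(phase) = sqrt(2)/2 gives phase = ±pi/4, and since phase/sin(phase) is even the sign is immaterial: L = (phase/sin(phase)) * <R>_2 = (sqrt(2)*pi/4) * <R>_2.
Answer: pi/4*e1 e2


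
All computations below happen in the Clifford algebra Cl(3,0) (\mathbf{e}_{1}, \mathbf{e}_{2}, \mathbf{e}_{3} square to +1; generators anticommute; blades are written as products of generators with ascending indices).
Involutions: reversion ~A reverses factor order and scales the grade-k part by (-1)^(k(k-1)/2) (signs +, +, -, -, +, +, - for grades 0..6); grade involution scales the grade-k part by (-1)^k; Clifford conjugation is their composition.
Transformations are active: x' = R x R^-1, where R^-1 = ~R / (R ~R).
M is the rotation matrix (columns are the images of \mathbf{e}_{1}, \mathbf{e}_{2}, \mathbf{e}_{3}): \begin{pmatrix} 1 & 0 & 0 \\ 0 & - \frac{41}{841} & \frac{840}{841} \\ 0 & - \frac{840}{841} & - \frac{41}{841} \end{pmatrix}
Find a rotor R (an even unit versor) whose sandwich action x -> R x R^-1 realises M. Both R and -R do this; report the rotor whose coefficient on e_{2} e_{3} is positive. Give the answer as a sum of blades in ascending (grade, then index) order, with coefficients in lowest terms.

Method: write R = a + b12*e_{1} e_{2} + b13*e_{1} e_{3} + b23*e_{2} e_{3} with a^2 + b12^2 + b13^2 + b23^2 = 1 (so R^-1 = ~R). Expanding the columns R e_j ~R gives tr M = 4a^2 - 1 and, from the antisymmetric part, M21 - M12 = -4a*b12, M13 - M31 = 4a*b13, M32 - M23 = -4a*b23.
Here tr M = \frac{759}{841}, so a^2 = (1 + tr M)/4 = \frac{400}{841} and a = ±\frac{20}{29}. Taking a = \frac{20}{29}: M21 - M12 = 0, M13 - M31 = 0, M32 - M23 = -\frac{1680}{841}, giving b12 = 0, b13 = 0, b23 = \frac{21}{29}, i.e. R = \frac{20}{29} + \frac{21}{29} e_{2} e_{3}.
Its e_{2} e_{3} coefficient is already positive.
Answer: \frac{20}{29} + \frac{21}{29} e_{2} e_{3}. Sheet selection: the two-to-one cover makes ±R indistinguishable at the matrix level (trace \frac{759}{841}), so uniqueness comes from the required sign on e_{2} e_{3}.


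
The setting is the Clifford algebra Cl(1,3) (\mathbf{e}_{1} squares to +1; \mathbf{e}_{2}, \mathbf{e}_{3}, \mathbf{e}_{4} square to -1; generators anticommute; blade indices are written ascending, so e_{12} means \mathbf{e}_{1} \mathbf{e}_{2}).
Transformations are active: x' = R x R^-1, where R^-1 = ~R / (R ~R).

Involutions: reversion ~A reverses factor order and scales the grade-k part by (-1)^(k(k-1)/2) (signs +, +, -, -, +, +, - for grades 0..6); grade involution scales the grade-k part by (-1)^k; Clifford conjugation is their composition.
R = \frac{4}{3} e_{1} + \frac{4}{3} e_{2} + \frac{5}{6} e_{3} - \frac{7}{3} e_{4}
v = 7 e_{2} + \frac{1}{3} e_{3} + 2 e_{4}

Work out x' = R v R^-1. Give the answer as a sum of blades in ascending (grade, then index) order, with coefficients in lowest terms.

~R = \frac{4}{3} e_{1} + \frac{4}{3} e_{2} + \frac{5}{6} e_{3} - \frac{7}{3} e_{4}, and R ~R = -\frac{221}{36}, so R^-1 = ~R / (-\frac{221}{36}).
R v = -\frac{89}{18} + \frac{28}{3} e_{12} + \frac{4}{9} e_{13} + \frac{8}{3} e_{14} - \frac{97}{18} e_{23} + 19 e_{24} + \frac{22}{9} e_{34}
Answer: \frac{1424}{663} e_{1} - \frac{3217}{663} e_{2} + \frac{223}{221} e_{3} - \frac{3818}{663} e_{4}


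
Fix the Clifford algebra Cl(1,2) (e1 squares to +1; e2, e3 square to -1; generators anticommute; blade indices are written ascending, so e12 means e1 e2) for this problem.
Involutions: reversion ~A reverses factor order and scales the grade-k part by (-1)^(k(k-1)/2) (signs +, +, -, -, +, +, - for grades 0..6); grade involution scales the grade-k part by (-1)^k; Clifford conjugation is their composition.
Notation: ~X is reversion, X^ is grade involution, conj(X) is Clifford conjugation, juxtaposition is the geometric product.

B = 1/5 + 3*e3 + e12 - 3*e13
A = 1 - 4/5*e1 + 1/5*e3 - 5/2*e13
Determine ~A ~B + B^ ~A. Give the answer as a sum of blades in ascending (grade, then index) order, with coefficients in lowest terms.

first term: 71/10 - 353/50*e1 + 4/5*e2 + 16/25*e3 - e12 + 11/10*e13 - 5/2*e23 - 1/5*e123
second term: -67/10 - 353/50*e1 + 4/5*e2 - 134/25*e3 + e12 - 49/10*e13 - 5/2*e23 + 1/5*e123
Answer: 2/5 - 353/25*e1 + 8/5*e2 - 118/25*e3 - 19/5*e13 - 5*e23


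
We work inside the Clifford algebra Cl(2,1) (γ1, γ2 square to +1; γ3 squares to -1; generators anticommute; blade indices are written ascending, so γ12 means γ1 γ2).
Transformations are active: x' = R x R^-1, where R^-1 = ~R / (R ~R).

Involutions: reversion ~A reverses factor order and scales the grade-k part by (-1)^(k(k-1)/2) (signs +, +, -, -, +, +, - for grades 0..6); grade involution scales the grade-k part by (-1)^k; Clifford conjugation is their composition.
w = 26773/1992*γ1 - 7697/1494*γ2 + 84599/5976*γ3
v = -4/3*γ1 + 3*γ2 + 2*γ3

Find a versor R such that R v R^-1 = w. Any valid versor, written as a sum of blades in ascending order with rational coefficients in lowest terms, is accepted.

Equal squares first: v^2 = w^2 = 61/9. Then v + w = 8039/664*γ1 - 3215/1494*γ2 + 96551/5976*γ3 is a versor taking v to w, provided it is invertible.
Answer: 8039/664*γ1 - 3215/1494*γ2 + 96551/5976*γ3


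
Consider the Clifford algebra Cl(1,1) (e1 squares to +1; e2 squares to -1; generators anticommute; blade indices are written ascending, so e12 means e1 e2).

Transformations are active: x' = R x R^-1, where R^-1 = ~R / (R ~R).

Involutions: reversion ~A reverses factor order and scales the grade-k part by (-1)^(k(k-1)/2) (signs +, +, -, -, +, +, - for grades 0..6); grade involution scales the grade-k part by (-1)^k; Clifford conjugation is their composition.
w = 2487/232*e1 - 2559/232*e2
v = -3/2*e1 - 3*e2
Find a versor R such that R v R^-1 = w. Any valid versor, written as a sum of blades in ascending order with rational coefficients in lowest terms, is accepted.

Construction: equal norms (both -27/4) license R = v + w = 2139/232*e1 - 3255/232*e2 — nothing changes along that direction, while (v - w)/2 changes sign, so v maps onto w.
Answer: 2139/232*e1 - 3255/232*e2


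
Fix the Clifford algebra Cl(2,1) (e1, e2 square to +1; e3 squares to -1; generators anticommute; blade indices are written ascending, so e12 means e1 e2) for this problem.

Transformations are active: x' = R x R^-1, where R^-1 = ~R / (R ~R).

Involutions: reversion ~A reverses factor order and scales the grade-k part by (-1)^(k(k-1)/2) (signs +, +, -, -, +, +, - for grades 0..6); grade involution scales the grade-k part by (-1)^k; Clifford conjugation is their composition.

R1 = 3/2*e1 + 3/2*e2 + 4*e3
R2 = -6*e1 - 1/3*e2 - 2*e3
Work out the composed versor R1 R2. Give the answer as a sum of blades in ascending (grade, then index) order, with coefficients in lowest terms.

Distribute over the terms of R1 (each basis-blade product reordered to ascending indices, repeated generators contracted through their squares):
(3/2*e1) R2 = -9 - 1/2*e12 - 3*e13
(3/2*e2) R2 = -1/2 + 9*e12 - 3*e23
(4*e3) R2 = 8 + 24*e13 + 4/3*e23
Summing the partial products and collecting blades:
Answer: -3/2 + 17/2*e12 + 21*e13 - 5/3*e23


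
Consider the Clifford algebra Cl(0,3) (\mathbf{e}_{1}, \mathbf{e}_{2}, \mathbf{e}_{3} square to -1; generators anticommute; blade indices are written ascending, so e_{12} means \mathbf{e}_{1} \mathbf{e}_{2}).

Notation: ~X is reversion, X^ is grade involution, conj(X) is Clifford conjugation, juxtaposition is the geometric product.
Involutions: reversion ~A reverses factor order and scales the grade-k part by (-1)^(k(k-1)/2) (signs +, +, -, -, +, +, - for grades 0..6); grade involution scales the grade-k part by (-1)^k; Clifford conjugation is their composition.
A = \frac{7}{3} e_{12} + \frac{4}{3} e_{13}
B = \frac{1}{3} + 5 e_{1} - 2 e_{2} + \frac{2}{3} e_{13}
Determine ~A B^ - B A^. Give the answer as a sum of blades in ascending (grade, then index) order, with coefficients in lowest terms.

first term: \frac{8}{9} + \frac{14}{3} e_{1} + \frac{35}{3} e_{2} + \frac{20}{3} e_{3} - \frac{7}{9} e_{12} - \frac{4}{9} e_{13} - \frac{14}{9} e_{23} + \frac{8}{3} e_{123}
second term: -\frac{8}{9} - \frac{14}{3} e_{1} - \frac{35}{3} e_{2} - \frac{20}{3} e_{3} + \frac{7}{9} e_{12} + \frac{4}{9} e_{13} - \frac{14}{9} e_{23} + \frac{8}{3} e_{123}
Answer: \frac{16}{9} + \frac{28}{3} e_{1} + \frac{70}{3} e_{2} + \frac{40}{3} e_{3} - \frac{14}{9} e_{12} - \frac{8}{9} e_{13}


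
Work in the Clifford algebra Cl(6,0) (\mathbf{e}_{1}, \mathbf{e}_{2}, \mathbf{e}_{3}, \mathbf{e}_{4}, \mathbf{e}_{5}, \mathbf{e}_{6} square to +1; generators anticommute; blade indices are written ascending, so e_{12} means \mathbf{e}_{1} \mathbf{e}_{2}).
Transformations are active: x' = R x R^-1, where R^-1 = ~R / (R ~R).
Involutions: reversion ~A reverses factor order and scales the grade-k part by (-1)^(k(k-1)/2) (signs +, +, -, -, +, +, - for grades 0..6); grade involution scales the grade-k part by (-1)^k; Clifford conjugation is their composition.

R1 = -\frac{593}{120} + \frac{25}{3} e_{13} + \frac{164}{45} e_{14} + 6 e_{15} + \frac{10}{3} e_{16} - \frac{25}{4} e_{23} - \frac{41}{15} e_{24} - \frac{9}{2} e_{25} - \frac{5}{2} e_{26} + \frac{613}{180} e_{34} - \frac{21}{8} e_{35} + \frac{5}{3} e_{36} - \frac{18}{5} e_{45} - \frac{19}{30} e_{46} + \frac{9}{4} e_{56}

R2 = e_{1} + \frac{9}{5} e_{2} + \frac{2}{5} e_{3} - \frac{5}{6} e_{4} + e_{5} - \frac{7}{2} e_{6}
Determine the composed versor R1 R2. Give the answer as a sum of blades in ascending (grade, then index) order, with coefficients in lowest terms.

Distribute over the terms of R2 (each basis-blade product reordered to ascending indices, repeated generators contracted through their squares):
R1 (e_{1}) = -\frac{593}{120} e_{1} - \frac{25}{3} e_{3} - \frac{164}{45} e_{4} - 6 e_{5} - \frac{10}{3} e_{6} - \frac{25}{4} e_{123} - \frac{41}{15} e_{124} - \frac{9}{2} e_{125} - \frac{5}{2} e_{126} + \frac{613}{180} e_{134} - \frac{21}{8} e_{135} + \frac{5}{3} e_{136} - \frac{18}{5} e_{145} - \frac{19}{30} e_{146} + \frac{9}{4} e_{156}
R1 (\frac{9}{5} e_{2}) = -\frac{1779}{200} e_{2} + \frac{45}{4} e_{3} + \frac{123}{25} e_{4} + \frac{81}{10} e_{5} + \frac{9}{2} e_{6} - 15 e_{123} - \frac{164}{25} e_{124} - \frac{54}{5} e_{125} - 6 e_{126} + \frac{613}{100} e_{234} - \frac{189}{40} e_{235} + 3 e_{236} - \frac{162}{25} e_{245} - \frac{57}{50} e_{246} + \frac{81}{20} e_{256}
R1 (\frac{2}{5} e_{3}) = \frac{10}{3} e_{1} - \frac{5}{2} e_{2} - \frac{593}{300} e_{3} - \frac{613}{450} e_{4} + \frac{21}{20} e_{5} - \frac{2}{3} e_{6} - \frac{328}{225} e_{134} - \frac{12}{5} e_{135} - \frac{4}{3} e_{136} + \frac{82}{75} e_{234} + \frac{9}{5} e_{235} + e_{236} - \frac{36}{25} e_{345} - \frac{19}{75} e_{346} + \frac{9}{10} e_{356}
R1 (-\frac{5}{6} e_{4}) = -\frac{82}{27} e_{1} + \frac{41}{18} e_{2} - \frac{613}{216} e_{3} + \frac{593}{144} e_{4} - 3 e_{5} - \frac{19}{36} e_{6} - \frac{125}{18} e_{134} + 5 e_{145} + \frac{25}{9} e_{146} + \frac{125}{24} e_{234} - \frac{15}{4} e_{245} - \frac{25}{12} e_{246} - \frac{35}{16} e_{345} + \frac{25}{18} e_{346} - \frac{15}{8} e_{456}
R1 (e_{5}) = 6 e_{1} - \frac{9}{2} e_{2} - \frac{21}{8} e_{3} - \frac{18}{5} e_{4} - \frac{593}{120} e_{5} - \frac{9}{4} e_{6} + \frac{25}{3} e_{135} + \frac{164}{45} e_{145} - \frac{10}{3} e_{156} - \frac{25}{4} e_{235} - \frac{41}{15} e_{245} + \frac{5}{2} e_{256} + \frac{613}{180} e_{345} - \frac{5}{3} e_{356} + \frac{19}{30} e_{456}
R1 (-\frac{7}{2} e_{6}) = -\frac{35}{3} e_{1} + \frac{35}{4} e_{2} - \frac{35}{6} e_{3} + \frac{133}{60} e_{4} - \frac{63}{8} e_{5} + \frac{4151}{240} e_{6} - \frac{175}{6} e_{136} - \frac{574}{45} e_{146} - 21 e_{156} + \frac{175}{8} e_{236} + \frac{287}{30} e_{246} + \frac{63}{4} e_{256} - \frac{4291}{360} e_{346} + \frac{147}{16} e_{356} + \frac{63}{5} e_{456}
Summing the partial products and collecting blades:
Answer: -\frac{11137}{1080} e_{1} - \frac{8761}{1800} e_{2} - \frac{13981}{1350} e_{3} + \frac{9533}{3600} e_{4} - \frac{38}{3} e_{5} + \frac{10813}{720} e_{6} - \frac{85}{4} e_{123} - \frac{697}{75} e_{124} - \frac{153}{10} e_{125} - \frac{17}{2} e_{126} - \frac{1499}{300} e_{134} + \frac{397}{120} e_{135} - \frac{173}{6} e_{136} + \frac{227}{45} e_{145} - \frac{191}{18} e_{146} - \frac{265}{12} e_{156} + \frac{7459}{600} e_{234} - \frac{367}{40} e_{235} + \frac{207}{8} e_{236} - \frac{3889}{300} e_{245} + \frac{1903}{300} e_{246} + \frac{223}{10} e_{256} - \frac{799}{3600} e_{345} - \frac{19411}{1800} e_{346} + \frac{2021}{240} e_{356} + \frac{1363}{120} e_{456}


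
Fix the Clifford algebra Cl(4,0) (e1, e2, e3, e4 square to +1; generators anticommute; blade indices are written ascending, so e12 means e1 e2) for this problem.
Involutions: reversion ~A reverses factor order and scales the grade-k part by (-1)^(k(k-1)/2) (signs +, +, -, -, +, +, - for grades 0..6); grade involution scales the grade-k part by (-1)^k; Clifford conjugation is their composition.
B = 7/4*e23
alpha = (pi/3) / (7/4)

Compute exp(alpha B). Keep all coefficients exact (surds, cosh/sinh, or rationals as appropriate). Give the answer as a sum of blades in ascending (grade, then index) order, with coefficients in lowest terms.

B^2 = (7/4)^2*(e23)^2 = 49/16*(-1) = -49/16 (a basis 2-blade squares to minus the product of its generators' squares).
B^2 = -49/16 — a negative square means the series sums to a rotation: l = 7/4, alpha*l = pi/3, so exp(alpha B) = cos(pi/3) + (sin(pi/3)/(7/4))*B = 1/2 + (2*sqrt(3)/7)*B.
Answer: 1/2 + sqrt(3)/2*e23


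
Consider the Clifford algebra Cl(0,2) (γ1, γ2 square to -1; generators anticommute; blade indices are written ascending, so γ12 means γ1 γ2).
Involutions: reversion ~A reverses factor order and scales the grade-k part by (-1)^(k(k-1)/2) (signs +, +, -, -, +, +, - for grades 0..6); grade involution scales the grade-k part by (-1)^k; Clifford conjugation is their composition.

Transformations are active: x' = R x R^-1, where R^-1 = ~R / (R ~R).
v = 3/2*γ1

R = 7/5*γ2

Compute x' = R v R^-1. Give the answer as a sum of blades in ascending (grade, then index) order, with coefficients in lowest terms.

~R = 7/5*γ2, and R ~R = -49/25, so R^-1 = ~R / (-49/25).
R v = -21/10*γ12
Answer: -3/2*γ1


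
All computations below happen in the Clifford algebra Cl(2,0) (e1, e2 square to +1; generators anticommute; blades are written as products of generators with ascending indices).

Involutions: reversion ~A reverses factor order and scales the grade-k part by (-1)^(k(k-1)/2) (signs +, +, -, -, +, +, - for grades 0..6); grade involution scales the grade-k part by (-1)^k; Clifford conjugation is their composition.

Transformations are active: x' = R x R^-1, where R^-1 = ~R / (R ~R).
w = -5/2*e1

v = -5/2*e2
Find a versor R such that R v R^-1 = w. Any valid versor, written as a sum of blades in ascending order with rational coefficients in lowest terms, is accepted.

Equal squares first: v^2 = w^2 = 25/4. Then v + w = -5/2*e1 - 5/2*e2 is a versor taking v to w, provided it is invertible.
Answer: -5/2*e1 - 5/2*e2


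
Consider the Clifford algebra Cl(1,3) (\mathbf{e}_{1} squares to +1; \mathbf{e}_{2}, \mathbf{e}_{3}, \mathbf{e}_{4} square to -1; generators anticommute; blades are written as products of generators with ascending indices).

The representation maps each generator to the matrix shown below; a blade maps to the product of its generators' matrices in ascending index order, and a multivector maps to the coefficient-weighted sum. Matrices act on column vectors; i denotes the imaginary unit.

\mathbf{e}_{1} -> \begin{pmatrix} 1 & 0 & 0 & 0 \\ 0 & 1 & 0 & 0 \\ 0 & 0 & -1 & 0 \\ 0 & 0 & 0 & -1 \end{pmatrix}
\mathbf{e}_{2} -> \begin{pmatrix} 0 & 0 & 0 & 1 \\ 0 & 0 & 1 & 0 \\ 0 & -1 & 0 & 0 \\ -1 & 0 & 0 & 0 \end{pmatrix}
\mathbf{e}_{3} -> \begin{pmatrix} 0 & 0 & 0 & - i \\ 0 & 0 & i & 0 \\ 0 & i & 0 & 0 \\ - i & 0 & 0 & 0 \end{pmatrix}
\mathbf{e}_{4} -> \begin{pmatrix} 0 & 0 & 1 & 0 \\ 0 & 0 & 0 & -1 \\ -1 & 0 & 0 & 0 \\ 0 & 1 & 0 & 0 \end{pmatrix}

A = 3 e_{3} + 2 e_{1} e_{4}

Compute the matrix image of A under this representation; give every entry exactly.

Bivector images (products of the table entries): rho(e_{1} e_{4}) = rho(\mathbf{e}_{1})rho(\mathbf{e}_{4}) = \begin{pmatrix} 0 & 0 & 1 & 0 \\ 0 & 0 & 0 & -1 \\ 1 & 0 & 0 & 0 \\ 0 & -1 & 0 & 0 \end{pmatrix}.
M = (3)*rho(e_{3}) + (2)*rho(e_{1} e_{4}), summed entrywise:
Answer: \begin{pmatrix} 0 & 0 & 2 & - 3 i \\ 0 & 0 & 3 i & -2 \\ 2 & 3 i & 0 & 0 \\ - 3 i & -2 & 0 & 0 \end{pmatrix}
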